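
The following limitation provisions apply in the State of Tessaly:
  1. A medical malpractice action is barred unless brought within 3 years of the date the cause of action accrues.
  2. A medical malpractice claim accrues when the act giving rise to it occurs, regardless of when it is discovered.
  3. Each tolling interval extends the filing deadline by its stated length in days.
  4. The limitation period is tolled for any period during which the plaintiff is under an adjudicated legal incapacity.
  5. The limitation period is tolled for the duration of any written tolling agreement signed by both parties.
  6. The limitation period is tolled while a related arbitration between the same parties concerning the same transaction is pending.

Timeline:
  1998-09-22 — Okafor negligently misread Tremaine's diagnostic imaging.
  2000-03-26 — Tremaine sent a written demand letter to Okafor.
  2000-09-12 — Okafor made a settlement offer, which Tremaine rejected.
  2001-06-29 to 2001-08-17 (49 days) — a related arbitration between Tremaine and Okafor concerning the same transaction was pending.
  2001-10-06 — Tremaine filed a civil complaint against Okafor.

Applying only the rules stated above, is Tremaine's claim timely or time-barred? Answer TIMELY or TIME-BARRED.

TIMELY

The claim accrued on 1998-09-22, when the wrongful act occurred.
The untolled deadline — 3 years after 1998-09-22 — is 2001-09-22.
The period was tolled for 49 days by the pending related arbitration (2001-06-29 to 2001-08-17), pushing the deadline to 2001-11-10.
None of the other events listed affects the running of the period under the stated rules.
The 2001-10-06 filing precedes the 2001-11-10 deadline; the claim is timely.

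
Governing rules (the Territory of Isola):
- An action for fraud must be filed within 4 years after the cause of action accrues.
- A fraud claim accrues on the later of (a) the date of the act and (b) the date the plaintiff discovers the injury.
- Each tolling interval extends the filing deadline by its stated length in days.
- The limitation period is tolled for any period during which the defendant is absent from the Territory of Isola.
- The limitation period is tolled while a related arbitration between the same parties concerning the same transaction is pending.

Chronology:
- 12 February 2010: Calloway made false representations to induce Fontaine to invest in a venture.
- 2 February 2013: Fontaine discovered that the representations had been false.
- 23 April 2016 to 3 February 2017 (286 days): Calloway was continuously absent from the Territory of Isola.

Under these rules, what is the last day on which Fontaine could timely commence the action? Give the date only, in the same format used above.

The claim accrued on 2 February 2013 — the later of the 12 February 2010 act and the 2 February 2013 discovery.
Adding the 4 years base period to 2 February 2013 gives a deadline of 2 February 2017, before any tolling.
Because the defendant's absence from the jurisdiction ran from 23 April 2016 to 3 February 2017, the deadline is extended by 286 days to 15 November 2017.

15 November 2017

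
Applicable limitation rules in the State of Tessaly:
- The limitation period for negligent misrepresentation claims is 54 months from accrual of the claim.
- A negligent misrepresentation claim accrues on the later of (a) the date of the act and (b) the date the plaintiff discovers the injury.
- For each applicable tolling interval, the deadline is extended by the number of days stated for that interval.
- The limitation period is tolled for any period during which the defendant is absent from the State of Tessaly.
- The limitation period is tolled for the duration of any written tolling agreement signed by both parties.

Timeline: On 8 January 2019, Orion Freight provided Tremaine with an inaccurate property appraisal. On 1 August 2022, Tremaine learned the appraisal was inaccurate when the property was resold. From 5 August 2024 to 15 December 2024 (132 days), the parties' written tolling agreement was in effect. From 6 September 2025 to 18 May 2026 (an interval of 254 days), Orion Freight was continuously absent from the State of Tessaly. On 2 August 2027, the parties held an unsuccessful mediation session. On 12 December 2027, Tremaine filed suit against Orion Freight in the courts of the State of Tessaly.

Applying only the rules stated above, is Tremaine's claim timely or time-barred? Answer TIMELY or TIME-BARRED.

Because discovery on 1 August 2022 post-dates the 8 January 2019 act, accrual under the later-of rule falls on 1 August 2022.
54 months from 1 August 2022 is 1 February 2027.
The written tolling agreement from 5 August 2024 to 15 December 2024 tolled the period for 132 days, extending the deadline to 13 June 2027.
The defendant's absence from the jurisdiction from 6 September 2025 to 18 May 2026 tolled the period for 254 days, extending the deadline to 22 February 2028.
None of the other events listed affects the running of the period under the stated rules.
Filing on 12 December 2027 beat the 22 February 2028 deadline — the action is timely.

TIMELY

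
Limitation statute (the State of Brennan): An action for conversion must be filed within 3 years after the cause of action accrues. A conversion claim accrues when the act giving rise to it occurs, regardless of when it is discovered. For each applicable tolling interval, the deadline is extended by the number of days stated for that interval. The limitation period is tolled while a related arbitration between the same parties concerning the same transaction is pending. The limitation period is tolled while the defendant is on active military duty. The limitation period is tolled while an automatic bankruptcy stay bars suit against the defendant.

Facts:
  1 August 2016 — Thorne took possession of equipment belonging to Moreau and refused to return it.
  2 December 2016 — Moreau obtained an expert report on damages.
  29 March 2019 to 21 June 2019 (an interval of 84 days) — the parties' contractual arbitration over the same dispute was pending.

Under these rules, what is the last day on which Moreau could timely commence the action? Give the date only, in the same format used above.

The limitation period began to run on 1 August 2016.
3 years from 1 August 2016 is 1 August 2019.
Because the pending related arbitration ran from 29 March 2019 to 21 June 2019, the deadline is extended by 84 days to 24 October 2019.
Nothing else in the chronology tolls or restarts the period.

24 October 2019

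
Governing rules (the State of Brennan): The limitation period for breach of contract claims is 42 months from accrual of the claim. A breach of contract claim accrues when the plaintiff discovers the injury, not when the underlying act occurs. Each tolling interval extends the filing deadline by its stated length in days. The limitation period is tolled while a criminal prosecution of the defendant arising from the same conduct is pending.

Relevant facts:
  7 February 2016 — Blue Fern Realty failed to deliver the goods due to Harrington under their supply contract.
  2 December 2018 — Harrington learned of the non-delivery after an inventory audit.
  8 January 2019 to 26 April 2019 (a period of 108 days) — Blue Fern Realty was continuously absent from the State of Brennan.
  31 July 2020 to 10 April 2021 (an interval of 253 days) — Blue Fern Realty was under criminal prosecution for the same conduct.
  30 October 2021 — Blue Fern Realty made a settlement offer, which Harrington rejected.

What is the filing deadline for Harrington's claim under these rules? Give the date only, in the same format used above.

Accrual is tied to discovery, so the period began on 2 December 2018 rather than on 7 February 2016 when the act occurred.
42 months from 2 December 2018 is 2 June 2022.
The pending criminal prosecution from 31 July 2020 to 10 April 2021 tolled the period for 253 days, extending the deadline to 10 February 2023.
Although the defendant's absence ran from 8 January 2019 to 26 April 2019, the stated rules do not make that a tolling event, so it is disregarded.
Nothing else in the chronology tolls or restarts the period.

10 February 2023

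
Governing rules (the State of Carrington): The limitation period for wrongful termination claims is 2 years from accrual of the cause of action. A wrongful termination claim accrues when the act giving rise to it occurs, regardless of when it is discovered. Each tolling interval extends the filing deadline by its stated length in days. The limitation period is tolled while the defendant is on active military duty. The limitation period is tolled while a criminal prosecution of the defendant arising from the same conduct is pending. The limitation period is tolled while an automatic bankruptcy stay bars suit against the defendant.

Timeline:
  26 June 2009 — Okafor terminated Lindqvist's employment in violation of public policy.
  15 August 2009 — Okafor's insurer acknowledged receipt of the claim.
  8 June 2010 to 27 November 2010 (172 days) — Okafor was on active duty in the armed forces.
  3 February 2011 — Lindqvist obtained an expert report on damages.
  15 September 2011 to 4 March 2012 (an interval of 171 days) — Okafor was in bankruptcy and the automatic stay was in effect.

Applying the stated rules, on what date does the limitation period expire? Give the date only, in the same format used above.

The limitation period began to run on 26 June 2009.
Adding the 2 years base period to 26 June 2009 gives a deadline of 26 June 2011, before any tolling.
The defendant's active military service from 8 June 2010 to 27 November 2010 tolled the period for 172 days, extending the deadline to 15 December 2011.
The automatic bankruptcy stay from 15 September 2011 to 4 March 2012 tolled the period for 171 days, extending the deadline to 3 June 2012.
Nothing else in the chronology tolls or restarts the period.

3 June 2012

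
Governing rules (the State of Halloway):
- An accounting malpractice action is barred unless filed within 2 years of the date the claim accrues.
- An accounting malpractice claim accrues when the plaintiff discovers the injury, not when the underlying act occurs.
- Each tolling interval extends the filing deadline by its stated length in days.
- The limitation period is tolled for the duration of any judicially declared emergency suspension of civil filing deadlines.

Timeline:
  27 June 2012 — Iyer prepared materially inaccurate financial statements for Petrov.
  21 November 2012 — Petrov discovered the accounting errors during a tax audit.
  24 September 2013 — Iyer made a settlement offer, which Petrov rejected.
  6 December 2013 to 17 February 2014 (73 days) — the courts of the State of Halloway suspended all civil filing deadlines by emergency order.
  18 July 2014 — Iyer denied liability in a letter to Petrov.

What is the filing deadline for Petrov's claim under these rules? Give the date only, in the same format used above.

The claim did not accrue until Petrov discovered the injury on 21 November 2012; the 27 June 2012 act date does not start the clock under the stated rule.
The untolled deadline — 2 years after 21 November 2012 — is 21 November 2014.
The emergency suspension of filing deadlines from 6 December 2013 to 17 February 2014 tolled the period for 73 days, extending the deadline to 2 February 2015.
The other events in the timeline have no effect on the limitation period under the stated rules.

2 February 2015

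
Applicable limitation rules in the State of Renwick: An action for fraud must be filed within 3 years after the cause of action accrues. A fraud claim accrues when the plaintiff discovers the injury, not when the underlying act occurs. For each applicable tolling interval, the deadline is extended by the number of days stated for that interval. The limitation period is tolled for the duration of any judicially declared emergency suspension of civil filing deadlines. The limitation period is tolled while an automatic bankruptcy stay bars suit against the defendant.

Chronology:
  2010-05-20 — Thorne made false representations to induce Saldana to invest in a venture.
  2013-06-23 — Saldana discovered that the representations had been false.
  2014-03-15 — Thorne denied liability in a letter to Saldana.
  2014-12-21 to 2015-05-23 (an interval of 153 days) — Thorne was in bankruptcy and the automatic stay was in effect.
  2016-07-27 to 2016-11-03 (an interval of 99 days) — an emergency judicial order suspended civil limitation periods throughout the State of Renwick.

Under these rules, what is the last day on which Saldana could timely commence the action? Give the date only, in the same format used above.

2017-03-02

Accrual is tied to discovery, so the period began on 2013-06-23 rather than on 2010-05-20 when the act occurred.
3 years from 2013-06-23 is 2016-06-23.
The automatic bankruptcy stay from 2014-12-21 to 2015-05-23 tolled the period for 153 days, extending the deadline to 2016-11-23.
The period was tolled for 99 days by the emergency suspension of filing deadlines (2016-07-27 to 2016-11-03), pushing the deadline to 2017-03-02.
The other events in the timeline have no effect on the limitation period under the stated rules.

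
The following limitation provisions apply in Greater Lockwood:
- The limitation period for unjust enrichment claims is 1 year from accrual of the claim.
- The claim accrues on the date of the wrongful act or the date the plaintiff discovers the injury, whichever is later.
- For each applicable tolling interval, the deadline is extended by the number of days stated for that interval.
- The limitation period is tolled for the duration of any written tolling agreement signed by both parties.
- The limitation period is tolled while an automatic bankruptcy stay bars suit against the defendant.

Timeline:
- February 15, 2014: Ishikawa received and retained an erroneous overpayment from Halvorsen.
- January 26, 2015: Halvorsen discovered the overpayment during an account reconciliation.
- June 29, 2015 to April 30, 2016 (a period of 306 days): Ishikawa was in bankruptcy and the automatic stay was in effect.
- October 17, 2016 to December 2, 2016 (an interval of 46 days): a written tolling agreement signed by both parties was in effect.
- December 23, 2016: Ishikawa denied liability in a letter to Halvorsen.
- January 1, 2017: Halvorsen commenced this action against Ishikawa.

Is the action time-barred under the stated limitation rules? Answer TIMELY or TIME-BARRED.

TIMELY

The claim accrued on January 26, 2015 — the later of the February 15, 2014 act and the January 26, 2015 discovery.
1 year from January 26, 2015 is January 26, 2016.
The period was tolled for 306 days by the automatic bankruptcy stay (June 29, 2015 to April 30, 2016), pushing the deadline to November 27, 2016.
The period was tolled for 46 days by the written tolling agreement (October 17, 2016 to December 2, 2016), pushing the deadline to January 12, 2017.
The other events in the timeline have no effect on the limitation period under the stated rules.
Halvorsen filed on January 1, 2017, before the January 12, 2017 deadline, so the action is timely.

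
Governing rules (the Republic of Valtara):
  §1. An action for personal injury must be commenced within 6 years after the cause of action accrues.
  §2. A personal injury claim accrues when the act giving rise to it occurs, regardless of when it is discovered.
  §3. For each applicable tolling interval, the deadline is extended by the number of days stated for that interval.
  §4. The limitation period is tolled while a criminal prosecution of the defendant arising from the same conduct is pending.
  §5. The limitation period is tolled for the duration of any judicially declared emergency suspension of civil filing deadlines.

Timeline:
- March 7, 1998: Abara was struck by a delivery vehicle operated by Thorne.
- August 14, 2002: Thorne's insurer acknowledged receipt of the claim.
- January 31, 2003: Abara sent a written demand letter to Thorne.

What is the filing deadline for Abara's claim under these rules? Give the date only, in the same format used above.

March 7, 2004

The cause of action accrued on March 7, 1998, the date of the act.
6 years from March 7, 1998 is March 7, 2004.
None of the other events listed affects the running of the period under the stated rules.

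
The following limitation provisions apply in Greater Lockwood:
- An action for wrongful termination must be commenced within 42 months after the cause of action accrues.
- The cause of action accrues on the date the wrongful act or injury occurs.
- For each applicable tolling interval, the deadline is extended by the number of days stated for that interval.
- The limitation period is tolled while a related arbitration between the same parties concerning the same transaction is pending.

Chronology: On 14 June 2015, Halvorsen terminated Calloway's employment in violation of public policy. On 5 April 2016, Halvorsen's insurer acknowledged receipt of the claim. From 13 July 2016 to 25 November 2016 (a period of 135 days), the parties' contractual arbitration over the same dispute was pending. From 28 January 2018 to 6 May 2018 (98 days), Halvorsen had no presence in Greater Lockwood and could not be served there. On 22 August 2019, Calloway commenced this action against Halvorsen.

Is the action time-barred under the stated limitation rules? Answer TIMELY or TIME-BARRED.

The cause of action accrued on 14 June 2015, the date of the act.
The untolled deadline — 42 months after 14 June 2015 — is 14 December 2018.
The pending related arbitration from 13 July 2016 to 25 November 2016 tolled the period for 135 days, extending the deadline to 28 April 2019.
The defendant's absence from the jurisdiction from 28 January 2018 to 6 May 2018 does not toll the period, because no stated rule makes the defendant's absence a tolling event.
Nothing else in the chronology tolls or restarts the period.
The 22 August 2019 filing falls after the 28 April 2019 deadline; the claim is time-barred.

TIME-BARRED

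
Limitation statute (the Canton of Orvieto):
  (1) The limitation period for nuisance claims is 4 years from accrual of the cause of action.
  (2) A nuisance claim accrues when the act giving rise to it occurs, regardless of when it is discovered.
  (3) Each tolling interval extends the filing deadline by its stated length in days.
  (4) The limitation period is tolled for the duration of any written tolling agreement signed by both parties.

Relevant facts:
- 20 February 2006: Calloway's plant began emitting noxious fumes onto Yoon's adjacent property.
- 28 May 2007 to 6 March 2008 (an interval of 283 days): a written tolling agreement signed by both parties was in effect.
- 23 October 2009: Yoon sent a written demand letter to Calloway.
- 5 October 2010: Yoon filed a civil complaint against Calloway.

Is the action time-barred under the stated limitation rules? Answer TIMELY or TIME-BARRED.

The cause of action accrued on 20 February 2006, the date of the act.
The untolled deadline — 4 years after 20 February 2006 — is 20 February 2010.
The written tolling agreement from 28 May 2007 to 6 March 2008 tolled the period for 283 days, extending the deadline to 30 November 2010.
The other events in the timeline have no effect on the limitation period under the stated rules.
Yoon filed on 5 October 2010, before the 30 November 2010 deadline, so the action is timely.

TIMELY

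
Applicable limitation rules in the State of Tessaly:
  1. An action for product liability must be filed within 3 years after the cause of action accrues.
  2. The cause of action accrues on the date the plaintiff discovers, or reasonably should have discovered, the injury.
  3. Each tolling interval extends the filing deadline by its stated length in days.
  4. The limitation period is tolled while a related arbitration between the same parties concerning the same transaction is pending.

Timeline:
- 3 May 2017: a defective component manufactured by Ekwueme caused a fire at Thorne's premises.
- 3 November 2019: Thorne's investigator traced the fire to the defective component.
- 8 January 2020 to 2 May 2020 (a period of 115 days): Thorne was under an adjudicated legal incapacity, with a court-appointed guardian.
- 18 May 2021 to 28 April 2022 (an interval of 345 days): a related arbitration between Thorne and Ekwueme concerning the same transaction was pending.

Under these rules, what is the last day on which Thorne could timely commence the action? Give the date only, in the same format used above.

14 October 2023

The claim did not accrue until Thorne discovered the injury on 3 November 2019; the 3 May 2017 act date does not start the clock under the stated rule.
Adding the 3 years base period to 3 November 2019 gives a deadline of 3 November 2022, before any tolling.
Because the pending related arbitration ran from 18 May 2021 to 28 April 2022, the deadline is extended by 345 days to 14 October 2023.
No stated provision tolls the period for the plaintiff's incapacity, so the interval from 8 January 2020 to 2 May 2020 has no effect on the deadline.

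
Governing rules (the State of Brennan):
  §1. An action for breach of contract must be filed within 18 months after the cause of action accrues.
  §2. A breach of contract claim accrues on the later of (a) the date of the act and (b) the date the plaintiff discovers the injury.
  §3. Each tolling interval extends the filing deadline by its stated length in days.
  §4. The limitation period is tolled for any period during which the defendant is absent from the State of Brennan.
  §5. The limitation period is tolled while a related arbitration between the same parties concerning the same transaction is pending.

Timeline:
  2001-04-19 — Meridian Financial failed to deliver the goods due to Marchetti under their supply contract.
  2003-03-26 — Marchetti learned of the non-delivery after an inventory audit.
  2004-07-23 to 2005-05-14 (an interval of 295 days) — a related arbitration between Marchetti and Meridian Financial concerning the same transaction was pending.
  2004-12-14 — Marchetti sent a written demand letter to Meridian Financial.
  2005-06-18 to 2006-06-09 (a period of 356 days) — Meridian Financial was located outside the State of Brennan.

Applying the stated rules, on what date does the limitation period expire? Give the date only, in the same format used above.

2006-07-09

The claim accrued on 2003-03-26 — the later of the 2001-04-19 act and the 2003-03-26 discovery.
18 months from 2003-03-26 is 2004-09-26.
The pending related arbitration from 2004-07-23 to 2005-05-14 tolled the period for 295 days, extending the deadline to 2005-07-18.
Because the defendant's absence from the jurisdiction ran from 2005-06-18 to 2006-06-09, the deadline is extended by 356 days to 2006-07-09.
The other events in the timeline have no effect on the limitation period under the stated rules.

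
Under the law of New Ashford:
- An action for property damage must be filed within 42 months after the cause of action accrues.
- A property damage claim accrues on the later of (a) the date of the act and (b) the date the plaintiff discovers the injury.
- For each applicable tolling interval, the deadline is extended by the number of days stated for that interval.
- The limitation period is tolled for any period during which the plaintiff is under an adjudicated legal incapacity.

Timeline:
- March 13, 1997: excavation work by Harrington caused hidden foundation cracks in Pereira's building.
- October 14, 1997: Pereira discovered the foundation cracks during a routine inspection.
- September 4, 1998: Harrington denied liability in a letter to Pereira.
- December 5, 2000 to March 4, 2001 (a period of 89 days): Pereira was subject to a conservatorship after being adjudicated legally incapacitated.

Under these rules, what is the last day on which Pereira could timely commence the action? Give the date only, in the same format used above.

Taking the later of the act (March 13, 1997) and discovery (October 14, 1997), the claim accrued on October 14, 1997.
The untolled deadline — 42 months after October 14, 1997 — is April 14, 2001.
The period was tolled for 89 days by the plaintiff's legal incapacity (December 5, 2000 to March 4, 2001), pushing the deadline to July 12, 2001.
Nothing else in the chronology tolls or restarts the period.

July 12, 2001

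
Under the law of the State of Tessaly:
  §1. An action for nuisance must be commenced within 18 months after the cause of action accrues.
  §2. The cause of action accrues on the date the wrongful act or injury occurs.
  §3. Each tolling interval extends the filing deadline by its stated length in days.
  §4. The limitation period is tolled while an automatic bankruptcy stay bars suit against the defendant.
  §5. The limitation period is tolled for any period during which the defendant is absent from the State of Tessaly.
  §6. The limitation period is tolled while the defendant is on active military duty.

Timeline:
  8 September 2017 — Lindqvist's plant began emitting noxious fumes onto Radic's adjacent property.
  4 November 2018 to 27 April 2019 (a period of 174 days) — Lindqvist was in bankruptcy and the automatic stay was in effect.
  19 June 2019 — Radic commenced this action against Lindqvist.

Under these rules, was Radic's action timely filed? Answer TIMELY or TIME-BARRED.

TIMELY

The claim accrued on 8 September 2017, when the wrongful act occurred.
The untolled deadline — 18 months after 8 September 2017 — is 8 March 2019.
The period was tolled for 174 days by the automatic bankruptcy stay (4 November 2018 to 27 April 2019), pushing the deadline to 29 August 2019.
Filing on 19 June 2019 beat the 29 August 2019 deadline — the action is timely.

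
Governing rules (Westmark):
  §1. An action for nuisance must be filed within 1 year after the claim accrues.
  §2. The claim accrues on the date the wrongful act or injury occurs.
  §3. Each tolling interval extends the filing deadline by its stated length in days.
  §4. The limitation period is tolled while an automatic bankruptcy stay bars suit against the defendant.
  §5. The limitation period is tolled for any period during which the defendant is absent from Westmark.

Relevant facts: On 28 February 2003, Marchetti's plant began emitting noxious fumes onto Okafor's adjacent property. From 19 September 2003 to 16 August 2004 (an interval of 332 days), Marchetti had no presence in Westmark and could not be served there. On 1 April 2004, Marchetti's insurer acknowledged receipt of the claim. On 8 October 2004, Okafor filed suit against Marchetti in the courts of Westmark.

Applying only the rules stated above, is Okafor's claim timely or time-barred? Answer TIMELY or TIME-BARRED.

TIMELY

The claim accrued on 28 February 2003, the date of the act.
Adding the 1 year base period to 28 February 2003 gives a deadline of 28 February 2004, before any tolling.
Because the defendant's absence from the jurisdiction ran from 19 September 2003 to 16 August 2004, the deadline is extended by 332 days to 25 January 2005.
Nothing else in the chronology tolls or restarts the period.
The 8 October 2004 filing precedes the 25 January 2005 deadline; the claim is timely.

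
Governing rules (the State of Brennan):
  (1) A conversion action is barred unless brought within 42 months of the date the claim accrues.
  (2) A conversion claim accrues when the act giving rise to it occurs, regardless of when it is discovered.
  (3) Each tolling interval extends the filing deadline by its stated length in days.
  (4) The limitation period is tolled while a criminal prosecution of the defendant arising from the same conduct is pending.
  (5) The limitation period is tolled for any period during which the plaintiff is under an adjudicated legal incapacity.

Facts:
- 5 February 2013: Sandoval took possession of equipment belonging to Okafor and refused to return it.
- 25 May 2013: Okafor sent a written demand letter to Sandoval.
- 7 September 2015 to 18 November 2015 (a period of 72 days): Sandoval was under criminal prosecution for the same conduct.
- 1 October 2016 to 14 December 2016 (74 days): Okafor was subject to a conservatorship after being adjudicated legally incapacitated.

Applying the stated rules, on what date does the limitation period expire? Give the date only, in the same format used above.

The claim accrued on 5 February 2013, when the wrongful act occurred.
The untolled deadline — 42 months after 5 February 2013 — is 5 August 2016.
The period was tolled for 72 days by the pending criminal prosecution (7 September 2015 to 18 November 2015), pushing the deadline to 16 October 2016.
The plaintiff's legal incapacity from 1 October 2016 to 14 December 2016 tolled the period for 74 days, extending the deadline to 29 December 2016.
None of the other events listed affects the running of the period under the stated rules.

29 December 2016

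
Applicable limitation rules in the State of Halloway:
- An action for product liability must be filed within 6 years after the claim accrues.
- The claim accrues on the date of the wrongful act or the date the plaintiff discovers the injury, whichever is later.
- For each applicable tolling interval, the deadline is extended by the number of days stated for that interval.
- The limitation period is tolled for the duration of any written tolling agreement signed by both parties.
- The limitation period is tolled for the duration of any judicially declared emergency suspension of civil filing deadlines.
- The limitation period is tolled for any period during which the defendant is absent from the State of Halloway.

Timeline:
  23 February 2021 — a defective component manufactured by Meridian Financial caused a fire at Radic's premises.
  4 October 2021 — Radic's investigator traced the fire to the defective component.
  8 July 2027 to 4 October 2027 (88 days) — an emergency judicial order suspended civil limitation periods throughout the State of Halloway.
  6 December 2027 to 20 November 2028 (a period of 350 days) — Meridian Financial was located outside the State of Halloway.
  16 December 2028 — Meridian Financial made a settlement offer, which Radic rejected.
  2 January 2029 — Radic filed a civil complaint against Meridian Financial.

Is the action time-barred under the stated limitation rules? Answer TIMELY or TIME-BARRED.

The claim accrued on 4 October 2021 — the later of the 23 February 2021 act and the 4 October 2021 discovery.
Adding the 6 years base period to 4 October 2021 gives a deadline of 4 October 2027, before any tolling.
The period was tolled for 88 days by the emergency suspension of filing deadlines (8 July 2027 to 4 October 2027), pushing the deadline to 31 December 2027.
Because the defendant's absence from the jurisdiction ran from 6 December 2027 to 20 November 2028, the deadline is extended by 350 days to 15 December 2028.
Nothing else in the chronology tolls or restarts the period.
Radic filed on 2 January 2029, after the 15 December 2028 deadline, so the action is time-barred.

TIME-BARRED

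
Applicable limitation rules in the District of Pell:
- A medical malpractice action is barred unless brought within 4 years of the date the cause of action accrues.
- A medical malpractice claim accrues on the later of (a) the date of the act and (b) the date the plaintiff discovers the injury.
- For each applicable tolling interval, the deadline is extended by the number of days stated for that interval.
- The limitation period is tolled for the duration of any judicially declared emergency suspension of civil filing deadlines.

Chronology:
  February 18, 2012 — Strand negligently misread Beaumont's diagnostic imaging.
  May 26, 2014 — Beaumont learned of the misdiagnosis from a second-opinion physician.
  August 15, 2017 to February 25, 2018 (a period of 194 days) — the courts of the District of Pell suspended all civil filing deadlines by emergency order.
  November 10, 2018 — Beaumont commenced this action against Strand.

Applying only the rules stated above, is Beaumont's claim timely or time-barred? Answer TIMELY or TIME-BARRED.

The claim accrued on May 26, 2014 — the later of the February 18, 2012 act and the May 26, 2014 discovery.
4 years from May 26, 2014 is May 26, 2018.
Because the emergency suspension of filing deadlines ran from August 15, 2017 to February 25, 2018, the deadline is extended by 194 days to December 6, 2018.
Beaumont filed on November 10, 2018, before the December 6, 2018 deadline, so the action is timely.

TIMELY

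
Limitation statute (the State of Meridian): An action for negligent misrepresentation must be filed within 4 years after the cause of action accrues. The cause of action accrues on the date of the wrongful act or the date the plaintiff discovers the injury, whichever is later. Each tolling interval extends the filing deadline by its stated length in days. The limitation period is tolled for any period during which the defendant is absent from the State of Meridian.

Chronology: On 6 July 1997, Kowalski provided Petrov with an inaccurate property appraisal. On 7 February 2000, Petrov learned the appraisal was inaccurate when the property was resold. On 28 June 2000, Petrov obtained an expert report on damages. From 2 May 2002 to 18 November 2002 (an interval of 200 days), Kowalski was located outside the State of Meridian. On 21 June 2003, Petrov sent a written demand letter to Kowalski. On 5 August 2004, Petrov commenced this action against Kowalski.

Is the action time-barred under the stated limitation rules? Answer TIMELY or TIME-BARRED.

TIMELY

The claim accrued on 7 February 2000 — the later of the 6 July 1997 act and the 7 February 2000 discovery.
4 years from 7 February 2000 is 7 February 2004.
The defendant's absence from the jurisdiction from 2 May 2002 to 18 November 2002 tolled the period for 200 days, extending the deadline to 25 August 2004.
None of the other events listed affects the running of the period under the stated rules.
Petrov filed on 5 August 2004, before the 25 August 2004 deadline, so the action is timely.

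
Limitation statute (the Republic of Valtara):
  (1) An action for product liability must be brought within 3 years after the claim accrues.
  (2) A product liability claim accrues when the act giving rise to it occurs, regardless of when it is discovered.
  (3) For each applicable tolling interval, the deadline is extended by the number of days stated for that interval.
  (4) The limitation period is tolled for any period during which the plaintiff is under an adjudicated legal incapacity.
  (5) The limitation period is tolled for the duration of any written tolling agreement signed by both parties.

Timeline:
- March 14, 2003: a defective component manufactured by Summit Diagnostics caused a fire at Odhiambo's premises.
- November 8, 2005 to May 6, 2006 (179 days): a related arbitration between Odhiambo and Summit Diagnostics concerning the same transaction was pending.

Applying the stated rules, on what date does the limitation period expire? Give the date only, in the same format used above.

The limitation period began to run on March 14, 2003.
Adding the 3 years base period to March 14, 2003 gives a deadline of March 14, 2006, before any tolling.
No stated provision tolls the period for a pending arbitration, so the interval from November 8, 2005 to May 6, 2006 has no effect on the deadline.

March 14, 2006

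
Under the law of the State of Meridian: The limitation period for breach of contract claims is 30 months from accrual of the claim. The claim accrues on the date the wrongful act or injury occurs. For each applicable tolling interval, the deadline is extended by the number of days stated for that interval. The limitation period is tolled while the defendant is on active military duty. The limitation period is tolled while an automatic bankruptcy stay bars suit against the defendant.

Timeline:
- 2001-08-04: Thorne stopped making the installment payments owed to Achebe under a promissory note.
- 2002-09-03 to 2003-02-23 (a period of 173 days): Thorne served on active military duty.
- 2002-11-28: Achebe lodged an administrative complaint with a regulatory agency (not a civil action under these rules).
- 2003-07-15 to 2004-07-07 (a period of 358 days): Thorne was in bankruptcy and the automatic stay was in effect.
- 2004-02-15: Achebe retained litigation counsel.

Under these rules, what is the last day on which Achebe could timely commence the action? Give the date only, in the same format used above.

The claim accrued on 2001-08-04, the date of the act.
30 months from 2001-08-04 is 2004-02-04.
The period was tolled for 173 days by the defendant's active military service (2002-09-03 to 2003-02-23), pushing the deadline to 2004-07-26.
The automatic bankruptcy stay from 2003-07-15 to 2004-07-07 tolled the period for 358 days, extending the deadline to 2005-07-19.
None of the other events listed affects the running of the period under the stated rules.

2005-07-19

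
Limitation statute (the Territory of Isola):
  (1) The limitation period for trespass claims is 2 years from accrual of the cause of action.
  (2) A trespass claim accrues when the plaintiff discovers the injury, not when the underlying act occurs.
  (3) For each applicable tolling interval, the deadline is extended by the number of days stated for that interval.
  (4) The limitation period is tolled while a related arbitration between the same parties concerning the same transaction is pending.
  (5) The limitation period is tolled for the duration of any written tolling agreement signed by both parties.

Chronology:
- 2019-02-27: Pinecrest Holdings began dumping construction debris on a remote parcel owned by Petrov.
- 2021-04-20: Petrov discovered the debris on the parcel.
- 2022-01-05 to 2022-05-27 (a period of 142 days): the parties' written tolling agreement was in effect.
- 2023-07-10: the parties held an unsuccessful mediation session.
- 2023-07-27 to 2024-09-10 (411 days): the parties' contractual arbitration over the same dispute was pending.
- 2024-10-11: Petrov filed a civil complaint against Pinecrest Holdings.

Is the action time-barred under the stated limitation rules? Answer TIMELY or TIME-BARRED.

The claim did not accrue until Petrov discovered the injury on 2021-04-20; the 2019-02-27 act date does not start the clock under the stated rule.
The untolled deadline — 2 years after 2021-04-20 — is 2023-04-20.
Because the written tolling agreement ran from 2022-01-05 to 2022-05-27, the deadline is extended by 142 days to 2023-09-09.
The period was tolled for 411 days by the pending related arbitration (2023-07-27 to 2024-09-10), pushing the deadline to 2024-10-24.
The other events in the timeline have no effect on the limitation period under the stated rules.
The 2024-10-11 filing precedes the 2024-10-24 deadline; the claim is timely.

TIMELY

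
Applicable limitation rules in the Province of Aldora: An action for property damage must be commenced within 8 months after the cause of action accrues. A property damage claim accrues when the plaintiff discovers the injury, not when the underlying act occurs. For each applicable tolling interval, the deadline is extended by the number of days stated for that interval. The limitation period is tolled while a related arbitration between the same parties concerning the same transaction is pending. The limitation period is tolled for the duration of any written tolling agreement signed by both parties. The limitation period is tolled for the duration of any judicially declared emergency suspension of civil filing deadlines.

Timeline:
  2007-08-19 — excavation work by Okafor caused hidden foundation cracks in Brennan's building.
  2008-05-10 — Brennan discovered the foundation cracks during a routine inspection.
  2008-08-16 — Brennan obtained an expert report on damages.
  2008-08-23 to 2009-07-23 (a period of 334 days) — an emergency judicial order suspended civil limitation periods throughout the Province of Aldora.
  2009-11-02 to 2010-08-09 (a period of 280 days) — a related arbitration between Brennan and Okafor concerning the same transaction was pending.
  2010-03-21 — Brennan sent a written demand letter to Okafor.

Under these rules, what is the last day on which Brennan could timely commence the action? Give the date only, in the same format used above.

The claim did not accrue until Brennan discovered the injury on 2008-05-10; the 2007-08-19 act date does not start the clock under the stated rule.
The untolled deadline — 8 months after 2008-05-10 — is 2009-01-10.
The period was tolled for 334 days by the emergency suspension of filing deadlines (2008-08-23 to 2009-07-23), pushing the deadline to 2009-12-10.
Because the pending related arbitration ran from 2009-11-02 to 2010-08-09, the deadline is extended by 280 days to 2010-09-16.
Nothing else in the chronology tolls or restarts the period.

2010-09-16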